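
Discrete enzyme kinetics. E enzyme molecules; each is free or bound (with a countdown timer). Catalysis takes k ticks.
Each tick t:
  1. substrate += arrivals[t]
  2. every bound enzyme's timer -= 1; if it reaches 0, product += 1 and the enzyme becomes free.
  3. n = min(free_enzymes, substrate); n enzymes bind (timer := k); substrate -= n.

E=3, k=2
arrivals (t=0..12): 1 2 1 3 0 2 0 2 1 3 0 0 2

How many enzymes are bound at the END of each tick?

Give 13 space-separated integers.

t=0: arr=1 -> substrate=0 bound=1 product=0
t=1: arr=2 -> substrate=0 bound=3 product=0
t=2: arr=1 -> substrate=0 bound=3 product=1
t=3: arr=3 -> substrate=1 bound=3 product=3
t=4: arr=0 -> substrate=0 bound=3 product=4
t=5: arr=2 -> substrate=0 bound=3 product=6
t=6: arr=0 -> substrate=0 bound=2 product=7
t=7: arr=2 -> substrate=0 bound=2 product=9
t=8: arr=1 -> substrate=0 bound=3 product=9
t=9: arr=3 -> substrate=1 bound=3 product=11
t=10: arr=0 -> substrate=0 bound=3 product=12
t=11: arr=0 -> substrate=0 bound=1 product=14
t=12: arr=2 -> substrate=0 bound=2 product=15

Answer: 1 3 3 3 3 3 2 2 3 3 3 1 2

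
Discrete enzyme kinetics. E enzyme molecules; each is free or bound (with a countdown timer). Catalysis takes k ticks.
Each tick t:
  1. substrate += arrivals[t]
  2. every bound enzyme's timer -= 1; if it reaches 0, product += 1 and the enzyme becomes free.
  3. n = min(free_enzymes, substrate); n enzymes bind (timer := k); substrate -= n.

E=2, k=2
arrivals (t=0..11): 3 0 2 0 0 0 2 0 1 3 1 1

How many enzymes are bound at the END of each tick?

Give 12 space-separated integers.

t=0: arr=3 -> substrate=1 bound=2 product=0
t=1: arr=0 -> substrate=1 bound=2 product=0
t=2: arr=2 -> substrate=1 bound=2 product=2
t=3: arr=0 -> substrate=1 bound=2 product=2
t=4: arr=0 -> substrate=0 bound=1 product=4
t=5: arr=0 -> substrate=0 bound=1 product=4
t=6: arr=2 -> substrate=0 bound=2 product=5
t=7: arr=0 -> substrate=0 bound=2 product=5
t=8: arr=1 -> substrate=0 bound=1 product=7
t=9: arr=3 -> substrate=2 bound=2 product=7
t=10: arr=1 -> substrate=2 bound=2 product=8
t=11: arr=1 -> substrate=2 bound=2 product=9

Answer: 2 2 2 2 1 1 2 2 1 2 2 2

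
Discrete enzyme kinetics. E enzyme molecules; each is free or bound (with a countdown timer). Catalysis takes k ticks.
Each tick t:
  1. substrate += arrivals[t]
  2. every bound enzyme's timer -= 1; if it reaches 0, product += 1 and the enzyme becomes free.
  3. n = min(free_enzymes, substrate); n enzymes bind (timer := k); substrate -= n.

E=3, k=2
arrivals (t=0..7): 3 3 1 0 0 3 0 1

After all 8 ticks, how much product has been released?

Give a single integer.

Answer: 9

Derivation:
t=0: arr=3 -> substrate=0 bound=3 product=0
t=1: arr=3 -> substrate=3 bound=3 product=0
t=2: arr=1 -> substrate=1 bound=3 product=3
t=3: arr=0 -> substrate=1 bound=3 product=3
t=4: arr=0 -> substrate=0 bound=1 product=6
t=5: arr=3 -> substrate=1 bound=3 product=6
t=6: arr=0 -> substrate=0 bound=3 product=7
t=7: arr=1 -> substrate=0 bound=2 product=9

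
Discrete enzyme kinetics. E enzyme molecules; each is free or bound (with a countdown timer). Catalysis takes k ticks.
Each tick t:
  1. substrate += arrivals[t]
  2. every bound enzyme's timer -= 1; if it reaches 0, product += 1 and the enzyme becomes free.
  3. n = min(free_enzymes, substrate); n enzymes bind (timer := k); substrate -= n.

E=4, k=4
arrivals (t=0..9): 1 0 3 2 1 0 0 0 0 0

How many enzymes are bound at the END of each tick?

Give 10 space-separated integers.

Answer: 1 1 4 4 4 4 3 3 2 2

Derivation:
t=0: arr=1 -> substrate=0 bound=1 product=0
t=1: arr=0 -> substrate=0 bound=1 product=0
t=2: arr=3 -> substrate=0 bound=4 product=0
t=3: arr=2 -> substrate=2 bound=4 product=0
t=4: arr=1 -> substrate=2 bound=4 product=1
t=5: arr=0 -> substrate=2 bound=4 product=1
t=6: arr=0 -> substrate=0 bound=3 product=4
t=7: arr=0 -> substrate=0 bound=3 product=4
t=8: arr=0 -> substrate=0 bound=2 product=5
t=9: arr=0 -> substrate=0 bound=2 product=5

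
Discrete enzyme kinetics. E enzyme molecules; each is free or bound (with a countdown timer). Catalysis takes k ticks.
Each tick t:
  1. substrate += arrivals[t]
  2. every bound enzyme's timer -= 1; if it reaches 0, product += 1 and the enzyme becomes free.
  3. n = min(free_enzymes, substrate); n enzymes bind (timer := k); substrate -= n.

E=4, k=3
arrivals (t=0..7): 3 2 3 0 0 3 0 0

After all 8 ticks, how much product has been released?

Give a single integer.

Answer: 8

Derivation:
t=0: arr=3 -> substrate=0 bound=3 product=0
t=1: arr=2 -> substrate=1 bound=4 product=0
t=2: arr=3 -> substrate=4 bound=4 product=0
t=3: arr=0 -> substrate=1 bound=4 product=3
t=4: arr=0 -> substrate=0 bound=4 product=4
t=5: arr=3 -> substrate=3 bound=4 product=4
t=6: arr=0 -> substrate=0 bound=4 product=7
t=7: arr=0 -> substrate=0 bound=3 product=8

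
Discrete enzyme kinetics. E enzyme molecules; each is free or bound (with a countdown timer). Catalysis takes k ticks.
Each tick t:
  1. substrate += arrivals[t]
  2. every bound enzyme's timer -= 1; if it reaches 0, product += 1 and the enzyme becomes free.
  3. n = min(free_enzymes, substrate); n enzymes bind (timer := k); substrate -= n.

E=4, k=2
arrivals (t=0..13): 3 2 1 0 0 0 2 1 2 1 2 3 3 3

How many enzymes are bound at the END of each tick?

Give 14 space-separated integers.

t=0: arr=3 -> substrate=0 bound=3 product=0
t=1: arr=2 -> substrate=1 bound=4 product=0
t=2: arr=1 -> substrate=0 bound=3 product=3
t=3: arr=0 -> substrate=0 bound=2 product=4
t=4: arr=0 -> substrate=0 bound=0 product=6
t=5: arr=0 -> substrate=0 bound=0 product=6
t=6: arr=2 -> substrate=0 bound=2 product=6
t=7: arr=1 -> substrate=0 bound=3 product=6
t=8: arr=2 -> substrate=0 bound=3 product=8
t=9: arr=1 -> substrate=0 bound=3 product=9
t=10: arr=2 -> substrate=0 bound=3 product=11
t=11: arr=3 -> substrate=1 bound=4 product=12
t=12: arr=3 -> substrate=2 bound=4 product=14
t=13: arr=3 -> substrate=3 bound=4 product=16

Answer: 3 4 3 2 0 0 2 3 3 3 3 4 4 4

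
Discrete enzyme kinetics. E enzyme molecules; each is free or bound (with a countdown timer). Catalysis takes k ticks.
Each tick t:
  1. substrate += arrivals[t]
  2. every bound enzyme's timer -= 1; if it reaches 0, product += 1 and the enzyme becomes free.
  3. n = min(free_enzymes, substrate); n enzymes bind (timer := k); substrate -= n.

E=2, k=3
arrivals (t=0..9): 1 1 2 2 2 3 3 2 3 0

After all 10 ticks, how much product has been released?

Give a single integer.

t=0: arr=1 -> substrate=0 bound=1 product=0
t=1: arr=1 -> substrate=0 bound=2 product=0
t=2: arr=2 -> substrate=2 bound=2 product=0
t=3: arr=2 -> substrate=3 bound=2 product=1
t=4: arr=2 -> substrate=4 bound=2 product=2
t=5: arr=3 -> substrate=7 bound=2 product=2
t=6: arr=3 -> substrate=9 bound=2 product=3
t=7: arr=2 -> substrate=10 bound=2 product=4
t=8: arr=3 -> substrate=13 bound=2 product=4
t=9: arr=0 -> substrate=12 bound=2 product=5

Answer: 5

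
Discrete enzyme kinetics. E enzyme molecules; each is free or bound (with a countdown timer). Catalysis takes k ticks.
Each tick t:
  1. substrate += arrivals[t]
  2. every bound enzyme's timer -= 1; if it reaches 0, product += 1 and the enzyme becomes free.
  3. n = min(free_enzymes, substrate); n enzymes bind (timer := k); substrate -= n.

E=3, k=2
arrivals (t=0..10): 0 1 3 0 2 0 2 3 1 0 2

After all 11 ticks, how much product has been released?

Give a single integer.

Answer: 11

Derivation:
t=0: arr=0 -> substrate=0 bound=0 product=0
t=1: arr=1 -> substrate=0 bound=1 product=0
t=2: arr=3 -> substrate=1 bound=3 product=0
t=3: arr=0 -> substrate=0 bound=3 product=1
t=4: arr=2 -> substrate=0 bound=3 product=3
t=5: arr=0 -> substrate=0 bound=2 product=4
t=6: arr=2 -> substrate=0 bound=2 product=6
t=7: arr=3 -> substrate=2 bound=3 product=6
t=8: arr=1 -> substrate=1 bound=3 product=8
t=9: arr=0 -> substrate=0 bound=3 product=9
t=10: arr=2 -> substrate=0 bound=3 product=11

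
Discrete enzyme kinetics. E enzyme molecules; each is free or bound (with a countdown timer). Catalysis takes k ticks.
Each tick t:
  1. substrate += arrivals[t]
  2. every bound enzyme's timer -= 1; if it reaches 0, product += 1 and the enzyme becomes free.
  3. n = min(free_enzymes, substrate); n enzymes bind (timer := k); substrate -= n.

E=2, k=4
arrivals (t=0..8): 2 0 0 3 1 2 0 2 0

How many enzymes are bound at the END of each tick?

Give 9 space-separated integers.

t=0: arr=2 -> substrate=0 bound=2 product=0
t=1: arr=0 -> substrate=0 bound=2 product=0
t=2: arr=0 -> substrate=0 bound=2 product=0
t=3: arr=3 -> substrate=3 bound=2 product=0
t=4: arr=1 -> substrate=2 bound=2 product=2
t=5: arr=2 -> substrate=4 bound=2 product=2
t=6: arr=0 -> substrate=4 bound=2 product=2
t=7: arr=2 -> substrate=6 bound=2 product=2
t=8: arr=0 -> substrate=4 bound=2 product=4

Answer: 2 2 2 2 2 2 2 2 2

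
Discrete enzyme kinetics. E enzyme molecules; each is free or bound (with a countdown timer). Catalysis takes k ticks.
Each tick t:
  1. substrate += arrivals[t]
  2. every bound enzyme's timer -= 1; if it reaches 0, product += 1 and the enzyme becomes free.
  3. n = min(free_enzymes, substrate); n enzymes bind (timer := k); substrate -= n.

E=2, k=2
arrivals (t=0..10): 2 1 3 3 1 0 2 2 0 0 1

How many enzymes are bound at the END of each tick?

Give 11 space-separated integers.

t=0: arr=2 -> substrate=0 bound=2 product=0
t=1: arr=1 -> substrate=1 bound=2 product=0
t=2: arr=3 -> substrate=2 bound=2 product=2
t=3: arr=3 -> substrate=5 bound=2 product=2
t=4: arr=1 -> substrate=4 bound=2 product=4
t=5: arr=0 -> substrate=4 bound=2 product=4
t=6: arr=2 -> substrate=4 bound=2 product=6
t=7: arr=2 -> substrate=6 bound=2 product=6
t=8: arr=0 -> substrate=4 bound=2 product=8
t=9: arr=0 -> substrate=4 bound=2 product=8
t=10: arr=1 -> substrate=3 bound=2 product=10

Answer: 2 2 2 2 2 2 2 2 2 2 2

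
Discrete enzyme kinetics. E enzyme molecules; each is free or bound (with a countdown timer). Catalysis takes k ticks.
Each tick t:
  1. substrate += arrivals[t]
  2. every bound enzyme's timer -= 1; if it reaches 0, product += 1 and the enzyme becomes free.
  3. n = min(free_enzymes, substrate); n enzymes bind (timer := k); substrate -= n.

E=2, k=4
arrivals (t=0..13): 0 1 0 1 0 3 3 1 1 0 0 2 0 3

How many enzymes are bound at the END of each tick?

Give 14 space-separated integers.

Answer: 0 1 1 2 2 2 2 2 2 2 2 2 2 2

Derivation:
t=0: arr=0 -> substrate=0 bound=0 product=0
t=1: arr=1 -> substrate=0 bound=1 product=0
t=2: arr=0 -> substrate=0 bound=1 product=0
t=3: arr=1 -> substrate=0 bound=2 product=0
t=4: arr=0 -> substrate=0 bound=2 product=0
t=5: arr=3 -> substrate=2 bound=2 product=1
t=6: arr=3 -> substrate=5 bound=2 product=1
t=7: arr=1 -> substrate=5 bound=2 product=2
t=8: arr=1 -> substrate=6 bound=2 product=2
t=9: arr=0 -> substrate=5 bound=2 product=3
t=10: arr=0 -> substrate=5 bound=2 product=3
t=11: arr=2 -> substrate=6 bound=2 product=4
t=12: arr=0 -> substrate=6 bound=2 product=4
t=13: arr=3 -> substrate=8 bound=2 product=5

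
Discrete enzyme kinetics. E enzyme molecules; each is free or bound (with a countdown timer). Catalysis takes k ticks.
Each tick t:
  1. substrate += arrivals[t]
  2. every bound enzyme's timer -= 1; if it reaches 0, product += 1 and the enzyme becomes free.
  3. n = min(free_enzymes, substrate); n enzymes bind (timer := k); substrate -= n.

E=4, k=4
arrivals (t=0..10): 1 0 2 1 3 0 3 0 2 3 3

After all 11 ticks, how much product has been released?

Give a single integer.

t=0: arr=1 -> substrate=0 bound=1 product=0
t=1: arr=0 -> substrate=0 bound=1 product=0
t=2: arr=2 -> substrate=0 bound=3 product=0
t=3: arr=1 -> substrate=0 bound=4 product=0
t=4: arr=3 -> substrate=2 bound=4 product=1
t=5: arr=0 -> substrate=2 bound=4 product=1
t=6: arr=3 -> substrate=3 bound=4 product=3
t=7: arr=0 -> substrate=2 bound=4 product=4
t=8: arr=2 -> substrate=3 bound=4 product=5
t=9: arr=3 -> substrate=6 bound=4 product=5
t=10: arr=3 -> substrate=7 bound=4 product=7

Answer: 7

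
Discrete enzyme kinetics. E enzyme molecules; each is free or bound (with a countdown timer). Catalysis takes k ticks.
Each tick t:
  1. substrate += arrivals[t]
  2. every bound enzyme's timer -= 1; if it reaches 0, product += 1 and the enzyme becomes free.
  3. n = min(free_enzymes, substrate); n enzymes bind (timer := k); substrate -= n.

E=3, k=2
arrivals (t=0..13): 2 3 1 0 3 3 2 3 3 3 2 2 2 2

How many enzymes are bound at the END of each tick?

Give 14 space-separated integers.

Answer: 2 3 3 3 3 3 3 3 3 3 3 3 3 3

Derivation:
t=0: arr=2 -> substrate=0 bound=2 product=0
t=1: arr=3 -> substrate=2 bound=3 product=0
t=2: arr=1 -> substrate=1 bound=3 product=2
t=3: arr=0 -> substrate=0 bound=3 product=3
t=4: arr=3 -> substrate=1 bound=3 product=5
t=5: arr=3 -> substrate=3 bound=3 product=6
t=6: arr=2 -> substrate=3 bound=3 product=8
t=7: arr=3 -> substrate=5 bound=3 product=9
t=8: arr=3 -> substrate=6 bound=3 product=11
t=9: arr=3 -> substrate=8 bound=3 product=12
t=10: arr=2 -> substrate=8 bound=3 product=14
t=11: arr=2 -> substrate=9 bound=3 product=15
t=12: arr=2 -> substrate=9 bound=3 product=17
t=13: arr=2 -> substrate=10 bound=3 product=18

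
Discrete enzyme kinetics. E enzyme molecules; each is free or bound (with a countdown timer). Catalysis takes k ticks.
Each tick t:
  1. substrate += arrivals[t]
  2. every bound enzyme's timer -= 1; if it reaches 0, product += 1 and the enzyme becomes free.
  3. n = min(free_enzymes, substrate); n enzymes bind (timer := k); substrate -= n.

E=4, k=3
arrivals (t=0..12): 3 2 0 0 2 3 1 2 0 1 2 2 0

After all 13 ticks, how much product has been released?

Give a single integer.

t=0: arr=3 -> substrate=0 bound=3 product=0
t=1: arr=2 -> substrate=1 bound=4 product=0
t=2: arr=0 -> substrate=1 bound=4 product=0
t=3: arr=0 -> substrate=0 bound=2 product=3
t=4: arr=2 -> substrate=0 bound=3 product=4
t=5: arr=3 -> substrate=2 bound=4 product=4
t=6: arr=1 -> substrate=2 bound=4 product=5
t=7: arr=2 -> substrate=2 bound=4 product=7
t=8: arr=0 -> substrate=1 bound=4 product=8
t=9: arr=1 -> substrate=1 bound=4 product=9
t=10: arr=2 -> substrate=1 bound=4 product=11
t=11: arr=2 -> substrate=2 bound=4 product=12
t=12: arr=0 -> substrate=1 bound=4 product=13

Answer: 13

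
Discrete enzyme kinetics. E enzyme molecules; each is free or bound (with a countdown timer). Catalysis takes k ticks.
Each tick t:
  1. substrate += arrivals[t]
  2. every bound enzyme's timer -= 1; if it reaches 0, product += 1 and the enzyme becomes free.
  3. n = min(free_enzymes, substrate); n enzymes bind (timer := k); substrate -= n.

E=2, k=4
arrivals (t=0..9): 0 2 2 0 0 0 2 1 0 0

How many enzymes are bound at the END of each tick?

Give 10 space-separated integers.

Answer: 0 2 2 2 2 2 2 2 2 2

Derivation:
t=0: arr=0 -> substrate=0 bound=0 product=0
t=1: arr=2 -> substrate=0 bound=2 product=0
t=2: arr=2 -> substrate=2 bound=2 product=0
t=3: arr=0 -> substrate=2 bound=2 product=0
t=4: arr=0 -> substrate=2 bound=2 product=0
t=5: arr=0 -> substrate=0 bound=2 product=2
t=6: arr=2 -> substrate=2 bound=2 product=2
t=7: arr=1 -> substrate=3 bound=2 product=2
t=8: arr=0 -> substrate=3 bound=2 product=2
t=9: arr=0 -> substrate=1 bound=2 product=4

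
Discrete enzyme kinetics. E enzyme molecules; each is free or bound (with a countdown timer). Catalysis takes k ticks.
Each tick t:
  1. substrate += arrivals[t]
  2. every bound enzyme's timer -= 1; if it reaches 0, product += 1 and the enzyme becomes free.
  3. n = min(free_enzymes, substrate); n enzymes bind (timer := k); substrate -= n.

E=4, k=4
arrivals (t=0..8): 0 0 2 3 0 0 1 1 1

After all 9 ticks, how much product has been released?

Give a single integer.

Answer: 4

Derivation:
t=0: arr=0 -> substrate=0 bound=0 product=0
t=1: arr=0 -> substrate=0 bound=0 product=0
t=2: arr=2 -> substrate=0 bound=2 product=0
t=3: arr=3 -> substrate=1 bound=4 product=0
t=4: arr=0 -> substrate=1 bound=4 product=0
t=5: arr=0 -> substrate=1 bound=4 product=0
t=6: arr=1 -> substrate=0 bound=4 product=2
t=7: arr=1 -> substrate=0 bound=3 product=4
t=8: arr=1 -> substrate=0 bound=4 product=4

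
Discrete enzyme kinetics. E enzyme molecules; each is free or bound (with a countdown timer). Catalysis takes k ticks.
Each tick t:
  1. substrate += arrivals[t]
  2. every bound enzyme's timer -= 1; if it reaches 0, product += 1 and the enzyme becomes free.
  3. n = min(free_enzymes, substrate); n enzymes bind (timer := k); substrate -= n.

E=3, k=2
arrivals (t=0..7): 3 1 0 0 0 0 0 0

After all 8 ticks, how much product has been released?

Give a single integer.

Answer: 4

Derivation:
t=0: arr=3 -> substrate=0 bound=3 product=0
t=1: arr=1 -> substrate=1 bound=3 product=0
t=2: arr=0 -> substrate=0 bound=1 product=3
t=3: arr=0 -> substrate=0 bound=1 product=3
t=4: arr=0 -> substrate=0 bound=0 product=4
t=5: arr=0 -> substrate=0 bound=0 product=4
t=6: arr=0 -> substrate=0 bound=0 product=4
t=7: arr=0 -> substrate=0 bound=0 product=4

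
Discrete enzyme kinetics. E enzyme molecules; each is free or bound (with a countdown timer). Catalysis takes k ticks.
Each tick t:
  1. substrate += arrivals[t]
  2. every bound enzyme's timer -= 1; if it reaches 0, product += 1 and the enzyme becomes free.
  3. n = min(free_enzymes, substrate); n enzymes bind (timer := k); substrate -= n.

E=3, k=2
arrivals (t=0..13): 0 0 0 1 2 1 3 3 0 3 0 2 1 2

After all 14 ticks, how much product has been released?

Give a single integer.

Answer: 13

Derivation:
t=0: arr=0 -> substrate=0 bound=0 product=0
t=1: arr=0 -> substrate=0 bound=0 product=0
t=2: arr=0 -> substrate=0 bound=0 product=0
t=3: arr=1 -> substrate=0 bound=1 product=0
t=4: arr=2 -> substrate=0 bound=3 product=0
t=5: arr=1 -> substrate=0 bound=3 product=1
t=6: arr=3 -> substrate=1 bound=3 product=3
t=7: arr=3 -> substrate=3 bound=3 product=4
t=8: arr=0 -> substrate=1 bound=3 product=6
t=9: arr=3 -> substrate=3 bound=3 product=7
t=10: arr=0 -> substrate=1 bound=3 product=9
t=11: arr=2 -> substrate=2 bound=3 product=10
t=12: arr=1 -> substrate=1 bound=3 product=12
t=13: arr=2 -> substrate=2 bound=3 product=13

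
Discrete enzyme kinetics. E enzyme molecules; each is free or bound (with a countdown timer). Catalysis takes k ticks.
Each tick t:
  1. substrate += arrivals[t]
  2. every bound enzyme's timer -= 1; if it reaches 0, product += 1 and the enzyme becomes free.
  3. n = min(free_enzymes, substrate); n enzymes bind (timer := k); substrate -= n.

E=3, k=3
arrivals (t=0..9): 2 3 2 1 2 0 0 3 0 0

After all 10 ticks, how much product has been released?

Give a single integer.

Answer: 8

Derivation:
t=0: arr=2 -> substrate=0 bound=2 product=0
t=1: arr=3 -> substrate=2 bound=3 product=0
t=2: arr=2 -> substrate=4 bound=3 product=0
t=3: arr=1 -> substrate=3 bound=3 product=2
t=4: arr=2 -> substrate=4 bound=3 product=3
t=5: arr=0 -> substrate=4 bound=3 product=3
t=6: arr=0 -> substrate=2 bound=3 product=5
t=7: arr=3 -> substrate=4 bound=3 product=6
t=8: arr=0 -> substrate=4 bound=3 product=6
t=9: arr=0 -> substrate=2 bound=3 product=8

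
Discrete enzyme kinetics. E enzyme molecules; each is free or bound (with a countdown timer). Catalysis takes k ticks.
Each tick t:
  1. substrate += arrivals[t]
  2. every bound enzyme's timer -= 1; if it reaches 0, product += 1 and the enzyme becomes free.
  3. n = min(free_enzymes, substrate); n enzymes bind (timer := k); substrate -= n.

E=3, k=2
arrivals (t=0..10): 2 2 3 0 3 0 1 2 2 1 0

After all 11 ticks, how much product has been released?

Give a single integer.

Answer: 14

Derivation:
t=0: arr=2 -> substrate=0 bound=2 product=0
t=1: arr=2 -> substrate=1 bound=3 product=0
t=2: arr=3 -> substrate=2 bound=3 product=2
t=3: arr=0 -> substrate=1 bound=3 product=3
t=4: arr=3 -> substrate=2 bound=3 product=5
t=5: arr=0 -> substrate=1 bound=3 product=6
t=6: arr=1 -> substrate=0 bound=3 product=8
t=7: arr=2 -> substrate=1 bound=3 product=9
t=8: arr=2 -> substrate=1 bound=3 product=11
t=9: arr=1 -> substrate=1 bound=3 product=12
t=10: arr=0 -> substrate=0 bound=2 product=14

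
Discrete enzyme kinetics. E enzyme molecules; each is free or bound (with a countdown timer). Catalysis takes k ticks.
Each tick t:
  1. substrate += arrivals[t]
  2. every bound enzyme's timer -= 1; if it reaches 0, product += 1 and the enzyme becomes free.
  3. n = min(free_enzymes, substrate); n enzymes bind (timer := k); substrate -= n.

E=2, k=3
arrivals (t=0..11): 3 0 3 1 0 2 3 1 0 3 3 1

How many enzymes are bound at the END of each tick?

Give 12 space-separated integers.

t=0: arr=3 -> substrate=1 bound=2 product=0
t=1: arr=0 -> substrate=1 bound=2 product=0
t=2: arr=3 -> substrate=4 bound=2 product=0
t=3: arr=1 -> substrate=3 bound=2 product=2
t=4: arr=0 -> substrate=3 bound=2 product=2
t=5: arr=2 -> substrate=5 bound=2 product=2
t=6: arr=3 -> substrate=6 bound=2 product=4
t=7: arr=1 -> substrate=7 bound=2 product=4
t=8: arr=0 -> substrate=7 bound=2 product=4
t=9: arr=3 -> substrate=8 bound=2 product=6
t=10: arr=3 -> substrate=11 bound=2 product=6
t=11: arr=1 -> substrate=12 bound=2 product=6

Answer: 2 2 2 2 2 2 2 2 2 2 2 2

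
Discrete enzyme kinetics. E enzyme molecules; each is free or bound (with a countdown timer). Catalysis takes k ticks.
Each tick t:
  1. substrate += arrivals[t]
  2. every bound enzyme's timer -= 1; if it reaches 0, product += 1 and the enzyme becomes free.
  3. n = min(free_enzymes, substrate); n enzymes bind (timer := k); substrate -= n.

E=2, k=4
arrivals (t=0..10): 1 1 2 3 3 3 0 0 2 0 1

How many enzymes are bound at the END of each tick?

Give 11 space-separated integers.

Answer: 1 2 2 2 2 2 2 2 2 2 2

Derivation:
t=0: arr=1 -> substrate=0 bound=1 product=0
t=1: arr=1 -> substrate=0 bound=2 product=0
t=2: arr=2 -> substrate=2 bound=2 product=0
t=3: arr=3 -> substrate=5 bound=2 product=0
t=4: arr=3 -> substrate=7 bound=2 product=1
t=5: arr=3 -> substrate=9 bound=2 product=2
t=6: arr=0 -> substrate=9 bound=2 product=2
t=7: arr=0 -> substrate=9 bound=2 product=2
t=8: arr=2 -> substrate=10 bound=2 product=3
t=9: arr=0 -> substrate=9 bound=2 product=4
t=10: arr=1 -> substrate=10 bound=2 product=4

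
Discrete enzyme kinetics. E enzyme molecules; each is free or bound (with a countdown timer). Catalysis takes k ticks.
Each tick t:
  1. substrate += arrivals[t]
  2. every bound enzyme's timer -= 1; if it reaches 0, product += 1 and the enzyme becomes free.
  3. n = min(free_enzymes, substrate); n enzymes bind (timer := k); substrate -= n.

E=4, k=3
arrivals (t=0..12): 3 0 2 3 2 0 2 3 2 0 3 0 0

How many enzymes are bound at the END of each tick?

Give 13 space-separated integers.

t=0: arr=3 -> substrate=0 bound=3 product=0
t=1: arr=0 -> substrate=0 bound=3 product=0
t=2: arr=2 -> substrate=1 bound=4 product=0
t=3: arr=3 -> substrate=1 bound=4 product=3
t=4: arr=2 -> substrate=3 bound=4 product=3
t=5: arr=0 -> substrate=2 bound=4 product=4
t=6: arr=2 -> substrate=1 bound=4 product=7
t=7: arr=3 -> substrate=4 bound=4 product=7
t=8: arr=2 -> substrate=5 bound=4 product=8
t=9: arr=0 -> substrate=2 bound=4 product=11
t=10: arr=3 -> substrate=5 bound=4 product=11
t=11: arr=0 -> substrate=4 bound=4 product=12
t=12: arr=0 -> substrate=1 bound=4 product=15

Answer: 3 3 4 4 4 4 4 4 4 4 4 4 4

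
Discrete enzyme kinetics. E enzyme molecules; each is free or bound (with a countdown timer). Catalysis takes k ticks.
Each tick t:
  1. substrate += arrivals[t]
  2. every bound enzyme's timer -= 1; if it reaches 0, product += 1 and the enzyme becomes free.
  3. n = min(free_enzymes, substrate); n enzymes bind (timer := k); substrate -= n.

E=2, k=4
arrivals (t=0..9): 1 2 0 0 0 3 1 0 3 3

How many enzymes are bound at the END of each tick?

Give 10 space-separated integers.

t=0: arr=1 -> substrate=0 bound=1 product=0
t=1: arr=2 -> substrate=1 bound=2 product=0
t=2: arr=0 -> substrate=1 bound=2 product=0
t=3: arr=0 -> substrate=1 bound=2 product=0
t=4: arr=0 -> substrate=0 bound=2 product=1
t=5: arr=3 -> substrate=2 bound=2 product=2
t=6: arr=1 -> substrate=3 bound=2 product=2
t=7: arr=0 -> substrate=3 bound=2 product=2
t=8: arr=3 -> substrate=5 bound=2 product=3
t=9: arr=3 -> substrate=7 bound=2 product=4

Answer: 1 2 2 2 2 2 2 2 2 2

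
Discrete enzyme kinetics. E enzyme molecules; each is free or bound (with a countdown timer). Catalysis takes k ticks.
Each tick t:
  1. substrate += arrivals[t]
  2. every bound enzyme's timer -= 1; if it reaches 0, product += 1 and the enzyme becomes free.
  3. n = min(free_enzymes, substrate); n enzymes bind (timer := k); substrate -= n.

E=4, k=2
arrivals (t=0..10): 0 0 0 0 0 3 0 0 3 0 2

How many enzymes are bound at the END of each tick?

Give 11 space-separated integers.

Answer: 0 0 0 0 0 3 3 0 3 3 2

Derivation:
t=0: arr=0 -> substrate=0 bound=0 product=0
t=1: arr=0 -> substrate=0 bound=0 product=0
t=2: arr=0 -> substrate=0 bound=0 product=0
t=3: arr=0 -> substrate=0 bound=0 product=0
t=4: arr=0 -> substrate=0 bound=0 product=0
t=5: arr=3 -> substrate=0 bound=3 product=0
t=6: arr=0 -> substrate=0 bound=3 product=0
t=7: arr=0 -> substrate=0 bound=0 product=3
t=8: arr=3 -> substrate=0 bound=3 product=3
t=9: arr=0 -> substrate=0 bound=3 product=3
t=10: arr=2 -> substrate=0 bound=2 product=6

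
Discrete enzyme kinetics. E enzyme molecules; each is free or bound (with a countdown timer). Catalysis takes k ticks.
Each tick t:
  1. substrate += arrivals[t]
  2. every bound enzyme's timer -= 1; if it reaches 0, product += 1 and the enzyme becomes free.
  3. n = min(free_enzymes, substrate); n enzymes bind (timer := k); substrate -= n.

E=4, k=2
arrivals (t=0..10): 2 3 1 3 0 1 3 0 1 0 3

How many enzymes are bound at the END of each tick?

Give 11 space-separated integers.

Answer: 2 4 4 4 3 2 4 3 1 1 3

Derivation:
t=0: arr=2 -> substrate=0 bound=2 product=0
t=1: arr=3 -> substrate=1 bound=4 product=0
t=2: arr=1 -> substrate=0 bound=4 product=2
t=3: arr=3 -> substrate=1 bound=4 product=4
t=4: arr=0 -> substrate=0 bound=3 product=6
t=5: arr=1 -> substrate=0 bound=2 product=8
t=6: arr=3 -> substrate=0 bound=4 product=9
t=7: arr=0 -> substrate=0 bound=3 product=10
t=8: arr=1 -> substrate=0 bound=1 product=13
t=9: arr=0 -> substrate=0 bound=1 product=13
t=10: arr=3 -> substrate=0 bound=3 product=14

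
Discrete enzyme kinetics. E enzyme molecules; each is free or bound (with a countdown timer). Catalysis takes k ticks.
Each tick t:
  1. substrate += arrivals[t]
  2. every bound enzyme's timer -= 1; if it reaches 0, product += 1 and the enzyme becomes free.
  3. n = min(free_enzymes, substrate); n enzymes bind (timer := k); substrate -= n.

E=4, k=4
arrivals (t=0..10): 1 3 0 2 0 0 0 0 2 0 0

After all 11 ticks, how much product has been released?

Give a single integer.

Answer: 6

Derivation:
t=0: arr=1 -> substrate=0 bound=1 product=0
t=1: arr=3 -> substrate=0 bound=4 product=0
t=2: arr=0 -> substrate=0 bound=4 product=0
t=3: arr=2 -> substrate=2 bound=4 product=0
t=4: arr=0 -> substrate=1 bound=4 product=1
t=5: arr=0 -> substrate=0 bound=2 product=4
t=6: arr=0 -> substrate=0 bound=2 product=4
t=7: arr=0 -> substrate=0 bound=2 product=4
t=8: arr=2 -> substrate=0 bound=3 product=5
t=9: arr=0 -> substrate=0 bound=2 product=6
t=10: arr=0 -> substrate=0 bound=2 product=6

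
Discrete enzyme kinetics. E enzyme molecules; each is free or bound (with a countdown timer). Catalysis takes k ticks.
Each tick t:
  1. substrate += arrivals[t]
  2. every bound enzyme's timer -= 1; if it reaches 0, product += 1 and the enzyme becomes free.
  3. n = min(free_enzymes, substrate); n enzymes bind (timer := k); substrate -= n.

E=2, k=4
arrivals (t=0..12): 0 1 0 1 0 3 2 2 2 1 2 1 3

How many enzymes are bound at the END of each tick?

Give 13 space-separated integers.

Answer: 0 1 1 2 2 2 2 2 2 2 2 2 2

Derivation:
t=0: arr=0 -> substrate=0 bound=0 product=0
t=1: arr=1 -> substrate=0 bound=1 product=0
t=2: arr=0 -> substrate=0 bound=1 product=0
t=3: arr=1 -> substrate=0 bound=2 product=0
t=4: arr=0 -> substrate=0 bound=2 product=0
t=5: arr=3 -> substrate=2 bound=2 product=1
t=6: arr=2 -> substrate=4 bound=2 product=1
t=7: arr=2 -> substrate=5 bound=2 product=2
t=8: arr=2 -> substrate=7 bound=2 product=2
t=9: arr=1 -> substrate=7 bound=2 product=3
t=10: arr=2 -> substrate=9 bound=2 product=3
t=11: arr=1 -> substrate=9 bound=2 product=4
t=12: arr=3 -> substrate=12 bound=2 product=4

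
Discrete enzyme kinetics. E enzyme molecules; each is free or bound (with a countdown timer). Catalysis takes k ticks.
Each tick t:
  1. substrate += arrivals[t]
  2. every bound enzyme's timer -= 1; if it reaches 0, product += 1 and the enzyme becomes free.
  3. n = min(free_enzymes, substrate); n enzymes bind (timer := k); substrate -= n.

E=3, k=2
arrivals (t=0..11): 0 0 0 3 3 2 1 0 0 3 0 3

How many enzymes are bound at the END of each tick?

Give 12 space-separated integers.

t=0: arr=0 -> substrate=0 bound=0 product=0
t=1: arr=0 -> substrate=0 bound=0 product=0
t=2: arr=0 -> substrate=0 bound=0 product=0
t=3: arr=3 -> substrate=0 bound=3 product=0
t=4: arr=3 -> substrate=3 bound=3 product=0
t=5: arr=2 -> substrate=2 bound=3 product=3
t=6: arr=1 -> substrate=3 bound=3 product=3
t=7: arr=0 -> substrate=0 bound=3 product=6
t=8: arr=0 -> substrate=0 bound=3 product=6
t=9: arr=3 -> substrate=0 bound=3 product=9
t=10: arr=0 -> substrate=0 bound=3 product=9
t=11: arr=3 -> substrate=0 bound=3 product=12

Answer: 0 0 0 3 3 3 3 3 3 3 3 3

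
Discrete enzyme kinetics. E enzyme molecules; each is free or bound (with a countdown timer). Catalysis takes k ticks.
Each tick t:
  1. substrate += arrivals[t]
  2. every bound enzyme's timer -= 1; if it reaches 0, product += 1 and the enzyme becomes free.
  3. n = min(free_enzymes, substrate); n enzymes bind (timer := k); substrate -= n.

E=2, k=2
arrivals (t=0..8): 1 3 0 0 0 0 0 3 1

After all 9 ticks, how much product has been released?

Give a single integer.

t=0: arr=1 -> substrate=0 bound=1 product=0
t=1: arr=3 -> substrate=2 bound=2 product=0
t=2: arr=0 -> substrate=1 bound=2 product=1
t=3: arr=0 -> substrate=0 bound=2 product=2
t=4: arr=0 -> substrate=0 bound=1 product=3
t=5: arr=0 -> substrate=0 bound=0 product=4
t=6: arr=0 -> substrate=0 bound=0 product=4
t=7: arr=3 -> substrate=1 bound=2 product=4
t=8: arr=1 -> substrate=2 bound=2 product=4

Answer: 4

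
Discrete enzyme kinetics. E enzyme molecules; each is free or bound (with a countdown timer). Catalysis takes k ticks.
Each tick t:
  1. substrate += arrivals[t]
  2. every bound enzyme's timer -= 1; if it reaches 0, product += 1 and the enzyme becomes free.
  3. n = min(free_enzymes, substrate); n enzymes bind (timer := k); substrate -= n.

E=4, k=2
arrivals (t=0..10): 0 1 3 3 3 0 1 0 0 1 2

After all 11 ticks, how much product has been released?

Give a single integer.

Answer: 11

Derivation:
t=0: arr=0 -> substrate=0 bound=0 product=0
t=1: arr=1 -> substrate=0 bound=1 product=0
t=2: arr=3 -> substrate=0 bound=4 product=0
t=3: arr=3 -> substrate=2 bound=4 product=1
t=4: arr=3 -> substrate=2 bound=4 product=4
t=5: arr=0 -> substrate=1 bound=4 product=5
t=6: arr=1 -> substrate=0 bound=3 product=8
t=7: arr=0 -> substrate=0 bound=2 product=9
t=8: arr=0 -> substrate=0 bound=0 product=11
t=9: arr=1 -> substrate=0 bound=1 product=11
t=10: arr=2 -> substrate=0 bound=3 product=11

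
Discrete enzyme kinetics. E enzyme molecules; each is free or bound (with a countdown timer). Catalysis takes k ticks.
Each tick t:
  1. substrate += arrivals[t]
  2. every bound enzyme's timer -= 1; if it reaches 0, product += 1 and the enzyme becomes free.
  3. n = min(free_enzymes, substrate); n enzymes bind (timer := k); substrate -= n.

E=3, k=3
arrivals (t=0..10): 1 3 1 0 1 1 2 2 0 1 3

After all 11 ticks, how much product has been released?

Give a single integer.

t=0: arr=1 -> substrate=0 bound=1 product=0
t=1: arr=3 -> substrate=1 bound=3 product=0
t=2: arr=1 -> substrate=2 bound=3 product=0
t=3: arr=0 -> substrate=1 bound=3 product=1
t=4: arr=1 -> substrate=0 bound=3 product=3
t=5: arr=1 -> substrate=1 bound=3 product=3
t=6: arr=2 -> substrate=2 bound=3 product=4
t=7: arr=2 -> substrate=2 bound=3 product=6
t=8: arr=0 -> substrate=2 bound=3 product=6
t=9: arr=1 -> substrate=2 bound=3 product=7
t=10: arr=3 -> substrate=3 bound=3 product=9

Answer: 9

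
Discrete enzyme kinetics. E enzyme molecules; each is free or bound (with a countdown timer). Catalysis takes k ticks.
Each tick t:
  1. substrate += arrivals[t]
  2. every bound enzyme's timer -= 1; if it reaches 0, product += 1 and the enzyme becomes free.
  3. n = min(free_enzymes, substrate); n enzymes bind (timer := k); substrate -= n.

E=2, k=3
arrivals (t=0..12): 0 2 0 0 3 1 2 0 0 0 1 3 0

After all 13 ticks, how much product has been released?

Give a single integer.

Answer: 6

Derivation:
t=0: arr=0 -> substrate=0 bound=0 product=0
t=1: arr=2 -> substrate=0 bound=2 product=0
t=2: arr=0 -> substrate=0 bound=2 product=0
t=3: arr=0 -> substrate=0 bound=2 product=0
t=4: arr=3 -> substrate=1 bound=2 product=2
t=5: arr=1 -> substrate=2 bound=2 product=2
t=6: arr=2 -> substrate=4 bound=2 product=2
t=7: arr=0 -> substrate=2 bound=2 product=4
t=8: arr=0 -> substrate=2 bound=2 product=4
t=9: arr=0 -> substrate=2 bound=2 product=4
t=10: arr=1 -> substrate=1 bound=2 product=6
t=11: arr=3 -> substrate=4 bound=2 product=6
t=12: arr=0 -> substrate=4 bound=2 product=6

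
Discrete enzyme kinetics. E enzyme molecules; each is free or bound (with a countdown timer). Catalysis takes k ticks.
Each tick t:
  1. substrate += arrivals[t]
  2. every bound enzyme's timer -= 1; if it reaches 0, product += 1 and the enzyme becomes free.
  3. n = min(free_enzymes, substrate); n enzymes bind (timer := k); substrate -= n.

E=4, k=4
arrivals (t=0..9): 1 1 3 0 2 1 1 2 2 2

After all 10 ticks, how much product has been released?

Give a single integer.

Answer: 6

Derivation:
t=0: arr=1 -> substrate=0 bound=1 product=0
t=1: arr=1 -> substrate=0 bound=2 product=0
t=2: arr=3 -> substrate=1 bound=4 product=0
t=3: arr=0 -> substrate=1 bound=4 product=0
t=4: arr=2 -> substrate=2 bound=4 product=1
t=5: arr=1 -> substrate=2 bound=4 product=2
t=6: arr=1 -> substrate=1 bound=4 product=4
t=7: arr=2 -> substrate=3 bound=4 product=4
t=8: arr=2 -> substrate=4 bound=4 product=5
t=9: arr=2 -> substrate=5 bound=4 product=6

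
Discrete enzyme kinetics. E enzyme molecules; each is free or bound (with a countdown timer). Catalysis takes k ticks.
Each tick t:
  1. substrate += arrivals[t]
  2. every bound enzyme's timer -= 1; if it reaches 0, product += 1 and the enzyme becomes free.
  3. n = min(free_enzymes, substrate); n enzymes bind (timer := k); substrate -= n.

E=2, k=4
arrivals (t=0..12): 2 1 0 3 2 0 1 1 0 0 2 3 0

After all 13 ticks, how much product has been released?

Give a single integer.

Answer: 6

Derivation:
t=0: arr=2 -> substrate=0 bound=2 product=0
t=1: arr=1 -> substrate=1 bound=2 product=0
t=2: arr=0 -> substrate=1 bound=2 product=0
t=3: arr=3 -> substrate=4 bound=2 product=0
t=4: arr=2 -> substrate=4 bound=2 product=2
t=5: arr=0 -> substrate=4 bound=2 product=2
t=6: arr=1 -> substrate=5 bound=2 product=2
t=7: arr=1 -> substrate=6 bound=2 product=2
t=8: arr=0 -> substrate=4 bound=2 product=4
t=9: arr=0 -> substrate=4 bound=2 product=4
t=10: arr=2 -> substrate=6 bound=2 product=4
t=11: arr=3 -> substrate=9 bound=2 product=4
t=12: arr=0 -> substrate=7 bound=2 product=6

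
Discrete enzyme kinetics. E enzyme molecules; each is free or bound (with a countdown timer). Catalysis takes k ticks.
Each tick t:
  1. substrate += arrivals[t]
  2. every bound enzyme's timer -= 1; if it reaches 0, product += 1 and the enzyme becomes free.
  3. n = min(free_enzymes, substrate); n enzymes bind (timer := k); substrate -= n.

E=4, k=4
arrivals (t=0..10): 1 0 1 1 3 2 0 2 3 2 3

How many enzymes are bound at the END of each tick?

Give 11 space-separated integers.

t=0: arr=1 -> substrate=0 bound=1 product=0
t=1: arr=0 -> substrate=0 bound=1 product=0
t=2: arr=1 -> substrate=0 bound=2 product=0
t=3: arr=1 -> substrate=0 bound=3 product=0
t=4: arr=3 -> substrate=1 bound=4 product=1
t=5: arr=2 -> substrate=3 bound=4 product=1
t=6: arr=0 -> substrate=2 bound=4 product=2
t=7: arr=2 -> substrate=3 bound=4 product=3
t=8: arr=3 -> substrate=4 bound=4 product=5
t=9: arr=2 -> substrate=6 bound=4 product=5
t=10: arr=3 -> substrate=8 bound=4 product=6

Answer: 1 1 2 3 4 4 4 4 4 4 4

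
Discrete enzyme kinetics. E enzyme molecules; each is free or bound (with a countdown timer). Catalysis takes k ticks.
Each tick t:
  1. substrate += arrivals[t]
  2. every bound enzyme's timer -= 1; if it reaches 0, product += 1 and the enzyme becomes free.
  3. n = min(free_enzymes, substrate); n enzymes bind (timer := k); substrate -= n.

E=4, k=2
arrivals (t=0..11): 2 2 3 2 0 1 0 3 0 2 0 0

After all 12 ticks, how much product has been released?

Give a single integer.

Answer: 15

Derivation:
t=0: arr=2 -> substrate=0 bound=2 product=0
t=1: arr=2 -> substrate=0 bound=4 product=0
t=2: arr=3 -> substrate=1 bound=4 product=2
t=3: arr=2 -> substrate=1 bound=4 product=4
t=4: arr=0 -> substrate=0 bound=3 product=6
t=5: arr=1 -> substrate=0 bound=2 product=8
t=6: arr=0 -> substrate=0 bound=1 product=9
t=7: arr=3 -> substrate=0 bound=3 product=10
t=8: arr=0 -> substrate=0 bound=3 product=10
t=9: arr=2 -> substrate=0 bound=2 product=13
t=10: arr=0 -> substrate=0 bound=2 product=13
t=11: arr=0 -> substrate=0 bound=0 product=15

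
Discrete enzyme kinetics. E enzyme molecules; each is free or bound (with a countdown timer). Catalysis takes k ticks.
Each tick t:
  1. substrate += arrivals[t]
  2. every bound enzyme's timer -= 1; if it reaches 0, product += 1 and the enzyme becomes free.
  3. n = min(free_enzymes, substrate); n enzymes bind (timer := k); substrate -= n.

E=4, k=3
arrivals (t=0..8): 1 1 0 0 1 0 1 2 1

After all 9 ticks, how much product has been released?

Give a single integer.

t=0: arr=1 -> substrate=0 bound=1 product=0
t=1: arr=1 -> substrate=0 bound=2 product=0
t=2: arr=0 -> substrate=0 bound=2 product=0
t=3: arr=0 -> substrate=0 bound=1 product=1
t=4: arr=1 -> substrate=0 bound=1 product=2
t=5: arr=0 -> substrate=0 bound=1 product=2
t=6: arr=1 -> substrate=0 bound=2 product=2
t=7: arr=2 -> substrate=0 bound=3 product=3
t=8: arr=1 -> substrate=0 bound=4 product=3

Answer: 3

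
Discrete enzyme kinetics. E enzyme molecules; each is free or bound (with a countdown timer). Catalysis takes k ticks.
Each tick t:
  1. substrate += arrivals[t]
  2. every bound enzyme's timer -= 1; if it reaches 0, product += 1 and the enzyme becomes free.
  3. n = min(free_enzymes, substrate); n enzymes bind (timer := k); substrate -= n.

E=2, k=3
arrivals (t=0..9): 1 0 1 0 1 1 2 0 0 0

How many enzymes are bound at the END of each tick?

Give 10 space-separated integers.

t=0: arr=1 -> substrate=0 bound=1 product=0
t=1: arr=0 -> substrate=0 bound=1 product=0
t=2: arr=1 -> substrate=0 bound=2 product=0
t=3: arr=0 -> substrate=0 bound=1 product=1
t=4: arr=1 -> substrate=0 bound=2 product=1
t=5: arr=1 -> substrate=0 bound=2 product=2
t=6: arr=2 -> substrate=2 bound=2 product=2
t=7: arr=0 -> substrate=1 bound=2 product=3
t=8: arr=0 -> substrate=0 bound=2 product=4
t=9: arr=0 -> substrate=0 bound=2 product=4

Answer: 1 1 2 1 2 2 2 2 2 2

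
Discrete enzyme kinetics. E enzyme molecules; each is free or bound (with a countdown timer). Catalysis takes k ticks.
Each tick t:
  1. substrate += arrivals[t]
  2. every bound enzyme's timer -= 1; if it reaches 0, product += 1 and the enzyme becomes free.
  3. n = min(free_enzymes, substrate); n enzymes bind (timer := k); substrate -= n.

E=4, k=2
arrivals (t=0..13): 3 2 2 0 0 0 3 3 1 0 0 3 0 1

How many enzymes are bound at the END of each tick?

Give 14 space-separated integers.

t=0: arr=3 -> substrate=0 bound=3 product=0
t=1: arr=2 -> substrate=1 bound=4 product=0
t=2: arr=2 -> substrate=0 bound=4 product=3
t=3: arr=0 -> substrate=0 bound=3 product=4
t=4: arr=0 -> substrate=0 bound=0 product=7
t=5: arr=0 -> substrate=0 bound=0 product=7
t=6: arr=3 -> substrate=0 bound=3 product=7
t=7: arr=3 -> substrate=2 bound=4 product=7
t=8: arr=1 -> substrate=0 bound=4 product=10
t=9: arr=0 -> substrate=0 bound=3 product=11
t=10: arr=0 -> substrate=0 bound=0 product=14
t=11: arr=3 -> substrate=0 bound=3 product=14
t=12: arr=0 -> substrate=0 bound=3 product=14
t=13: arr=1 -> substrate=0 bound=1 product=17

Answer: 3 4 4 3 0 0 3 4 4 3 0 3 3 1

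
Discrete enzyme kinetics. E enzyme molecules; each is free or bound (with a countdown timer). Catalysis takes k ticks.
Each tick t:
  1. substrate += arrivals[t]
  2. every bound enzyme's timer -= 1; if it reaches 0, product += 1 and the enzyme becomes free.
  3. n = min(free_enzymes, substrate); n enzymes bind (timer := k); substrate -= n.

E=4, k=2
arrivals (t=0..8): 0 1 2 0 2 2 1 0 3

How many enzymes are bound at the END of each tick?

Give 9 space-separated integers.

t=0: arr=0 -> substrate=0 bound=0 product=0
t=1: arr=1 -> substrate=0 bound=1 product=0
t=2: arr=2 -> substrate=0 bound=3 product=0
t=3: arr=0 -> substrate=0 bound=2 product=1
t=4: arr=2 -> substrate=0 bound=2 product=3
t=5: arr=2 -> substrate=0 bound=4 product=3
t=6: arr=1 -> substrate=0 bound=3 product=5
t=7: arr=0 -> substrate=0 bound=1 product=7
t=8: arr=3 -> substrate=0 bound=3 product=8

Answer: 0 1 3 2 2 4 3 1 3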